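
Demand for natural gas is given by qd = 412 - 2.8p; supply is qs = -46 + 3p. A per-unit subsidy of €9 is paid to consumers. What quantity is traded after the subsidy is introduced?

q' = 5914/29

Pre-subsidy: 412 - 2.8p = -46 + 3p gives p* = 2290/29, q* = 5536/29.
With the rebate, buyers effectively pay pb = ps − 9, where ps is the price sellers receive.
Demand in terms of ps becomes qd = 412 − 2.8(ps − 9) = 437.2 - 2.8ps. Setting this equal to supply: 437.2 - 2.8ps = -46 + 3ps, so ps = 2416/29.
Buyers pay pb = 2416/29 − 9 = 2155/29; q' = -46 + 3·(2416/29) = 5914/29.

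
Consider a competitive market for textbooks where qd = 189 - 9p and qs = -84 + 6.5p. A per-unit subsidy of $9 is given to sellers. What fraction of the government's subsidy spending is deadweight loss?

Pre-subsidy: 189 - 9p = -84 + 6.5p gives p* = 546/31, q* = 945/31.
With the subsidy, sellers receive ps = pb + 9 for each unit, where pb is the price buyers pay.
Supply in terms of pb becomes qs = -84 + 6.5(pb + 9) = -25.5 + 6.5pb. Setting this equal to demand: 189 - 9pb = -25.5 + 6.5pb, so pb = 429/31.
Sellers receive ps = 429/31 + 9 = 708/31; q' = 189 − 9·(429/31) = 1998/31.
ΔCS = ½(945/31 + 1998/31)(546/31 − 429/31) = 344331/1922; ΔPS = ½(945/31 + 1998/31)(708/31 − 546/31) = 238383/961.
Government spending = 9 × 1998/31 = 17982/31.
DWL = ½ × 9 × (1998/31 − 945/31) = 9477/62; fraction = (9477/62) / (17982/31) = 39/148.

DWL / government spending = 39/148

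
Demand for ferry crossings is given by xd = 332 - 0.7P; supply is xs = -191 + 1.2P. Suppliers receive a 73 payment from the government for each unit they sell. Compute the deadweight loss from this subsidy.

Deadweight loss = 111909/95

Pre-subsidy: 332 - 0.7P = -191 + 1.2P gives P* = 5230/19, x* = 2647/19.
With the subsidy, sellers receive Ps = Pb + 73 for each unit, where Pb is the price buyers pay.
Supply in terms of Pb becomes xs = -191 + 1.2(Pb + 73) = -103.4 + 1.2Pb. Setting this equal to demand: 332 - 0.7Pb = -103.4 + 1.2Pb, so Pb = 4354/19.
Sellers receive Ps = 4354/19 + 73 = 5741/19; x' = 332 − 0.7·(4354/19) = 16301/95.
The subsidy expands output by 16301/95 − 2647/19 = 3066/95 past the efficient level; on those units the gap between marginal cost and willingness to pay runs from 0 up to 73.
DWL = ½ × 73 × 3066/95 = 111909/95.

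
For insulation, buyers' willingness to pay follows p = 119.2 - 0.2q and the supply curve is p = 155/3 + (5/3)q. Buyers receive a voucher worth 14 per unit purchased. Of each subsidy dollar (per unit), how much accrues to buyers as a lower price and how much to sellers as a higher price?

Pre-subsidy: 119.2 - 0.2q = 155/3 + (5/3)q gives q* = 1013/28 and p* = 3135/28.
With the rebate, buyers effectively pay pb = ps − 14, where ps is the price sellers receive.
On the curves, pb = 119.2 - 0.2q and ps = 155/3 + (5/3)q; the wedge ps − pb = 14 gives 155/3 + (5/3)q − (119.2 - 0.2q) = 14, so q' = 1223/28.
Then pb = 119.2 − 0.2·(1223/28) = 3093/28 and ps = 155/3 + (5/3)·(1223/28) = 3485/28.
Buyers' price falls by p* − pb = 3135/28 − 3093/28 = 1.5; sellers' price rises by ps − p* = 3485/28 − 3135/28 = 12.5.

Buyers gain 1.5 per unit; sellers gain 12.5 per unit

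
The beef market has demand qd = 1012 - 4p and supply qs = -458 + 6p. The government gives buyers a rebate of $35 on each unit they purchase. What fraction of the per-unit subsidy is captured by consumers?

Consumer share = 0.6

Pre-subsidy: 1012 - 4p = -458 + 6p gives p* = 147, q* = 424.
With the rebate, buyers effectively pay pb = ps − 35, where ps is the price sellers receive.
Demand in terms of ps becomes qd = 1012 − 4(ps − 35) = 1152 - 4ps. Setting this equal to supply: 1152 - 4ps = -458 + 6ps, so ps = 161.
Buyers pay pb = 161 − 35 = 126; q' = -458 + 6·161 = 508.
Buyers' price falls by p* − pb = 147 − 126 = 21; sellers' price rises by ps − p* = 161 − 147 = 14.
So consumers capture 21/35 = 0.6 of each unit of subsidy.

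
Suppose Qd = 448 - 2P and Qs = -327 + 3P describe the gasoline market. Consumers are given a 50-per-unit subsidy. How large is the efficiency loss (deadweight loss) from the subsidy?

Deadweight loss = 1500

Pre-subsidy: 448 - 2P = -327 + 3P gives P* = 155, Q* = 138.
With the rebate, buyers effectively pay Pb = Ps − 50, where Ps is the price sellers receive.
Demand in terms of Ps becomes Qd = 448 − 2(Ps − 50) = 548 - 2Ps. Setting this equal to supply: 548 - 2Ps = -327 + 3Ps, so Ps = 175.
Buyers pay Pb = 175 − 50 = 125; Q' = -327 + 3·175 = 198.
The subsidy expands output by 198 − 138 = 60 past the efficient level; on those units the gap between marginal cost and willingness to pay runs from 0 up to 50.
DWL = ½ × 50 × 60 = 1500.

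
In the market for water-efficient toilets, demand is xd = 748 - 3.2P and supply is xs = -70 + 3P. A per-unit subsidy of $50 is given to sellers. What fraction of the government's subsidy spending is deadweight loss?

DWL / government spending = 0.096

Pre-subsidy: 748 - 3.2P = -70 + 3P gives P* = 4090/31, x* = 10100/31.
With the subsidy, sellers receive Ps = Pb + 50 for each unit, where Pb is the price buyers pay.
Supply in terms of Pb becomes xs = -70 + 3(Pb + 50) = 80 + 3Pb. Setting this equal to demand: 748 - 3.2Pb = 80 + 3Pb, so Pb = 3340/31.
Sellers receive Ps = 3340/31 + 50 = 4890/31; x' = 748 − 3.2·(3340/31) = 12500/31.
ΔCS = ½(10100/31 + 12500/31)(4090/31 − 3340/31) = 8475000/961; ΔPS = ½(10100/31 + 12500/31)(4890/31 − 4090/31) = 9040000/961.
Government spending = 50 × 12500/31 = 625000/31.
DWL = ½ × 50 × (12500/31 − 10100/31) = 60000/31; fraction = (60000/31) / (625000/31) = 0.096.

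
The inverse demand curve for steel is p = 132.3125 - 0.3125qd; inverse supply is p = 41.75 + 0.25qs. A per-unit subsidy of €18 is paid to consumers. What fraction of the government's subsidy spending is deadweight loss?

Pre-subsidy: 132.3125 - 0.3125q = 41.75 + 0.25q gives q* = 161 and p* = 82.
With the rebate, buyers effectively pay pb = ps − 18, where ps is the price sellers receive.
On the curves, pb = 132.3125 - 0.3125q and ps = 41.75 + 0.25q; the wedge ps − pb = 18 gives 41.75 + 0.25q − (132.3125 - 0.3125q) = 18, so q' = 193.
Then pb = 132.3125 − 0.3125·193 = 72 and ps = 41.75 + 0.25·193 = 90.
ΔCS = ½(161 + 193)(82 − 72) = 1770; ΔPS = ½(161 + 193)(90 − 82) = 1416.
Government spending = 18 × 193 = 3474.
DWL = ½ × 18 × (193 − 161) = 288; fraction = 288 / 3474 = 16/193.

DWL / government spending = 16/193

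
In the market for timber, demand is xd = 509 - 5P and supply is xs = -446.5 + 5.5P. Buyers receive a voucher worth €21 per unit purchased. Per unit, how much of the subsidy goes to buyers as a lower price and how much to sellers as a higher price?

Buyers gain €11 per unit; sellers gain €10 per unit

Pre-subsidy: 509 - 5P = -446.5 + 5.5P gives P* = 91, x* = 54.
With the rebate, buyers effectively pay Pb = Ps − 21, where Ps is the price sellers receive.
Demand in terms of Ps becomes xd = 509 − 5(Ps − 21) = 614 - 5Ps. Setting this equal to supply: 614 - 5Ps = -446.5 + 5.5Ps, so Ps = 101.
Buyers pay Pb = 101 − 21 = 80; x' = -446.5 + 5.5·101 = 109.
Buyers' price falls by P* − Pb = 91 − 80 = 11; sellers' price rises by Ps − P* = 101 − 91 = 10.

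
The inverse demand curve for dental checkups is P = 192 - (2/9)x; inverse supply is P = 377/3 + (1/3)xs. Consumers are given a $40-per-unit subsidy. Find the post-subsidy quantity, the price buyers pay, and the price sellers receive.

x' = 191.4; buyers pay 2242/15; sellers receive 2842/15

Pre-subsidy: 192 - (2/9)x = 377/3 + (1/3)x gives x* = 119.4 and P* = 2482/15.
With the rebate, buyers effectively pay Pb = Ps − 40, where Ps is the price sellers receive.
On the curves, Pb = 192 - (2/9)x and Ps = 377/3 + (1/3)x; the wedge Ps − Pb = 40 gives 377/3 + (1/3)x − (192 - (2/9)x) = 40, so x' = 191.4.
Then Pb = 192 − (2/9)·191.4 = 2242/15 and Ps = 377/3 + (1/3)·191.4 = 2842/15.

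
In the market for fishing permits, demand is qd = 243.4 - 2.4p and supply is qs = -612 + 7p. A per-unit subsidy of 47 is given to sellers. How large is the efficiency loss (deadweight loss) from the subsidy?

Deadweight loss = 1974

Pre-subsidy: 243.4 - 2.4p = -612 + 7p gives p* = 91, q* = 25.
With the subsidy, sellers receive ps = pb + 47 for each unit, where pb is the price buyers pay.
Supply in terms of pb becomes qs = -612 + 7(pb + 47) = -283 + 7pb. Setting this equal to demand: 243.4 - 2.4pb = -283 + 7pb, so pb = 56.
Sellers receive ps = 56 + 47 = 103; q' = 243.4 − 2.4·56 = 109.
The subsidy expands output by 109 − 25 = 84 past the efficient level; on those units the gap between marginal cost and willingness to pay runs from 0 up to 47.
DWL = ½ × 47 × 84 = 1974.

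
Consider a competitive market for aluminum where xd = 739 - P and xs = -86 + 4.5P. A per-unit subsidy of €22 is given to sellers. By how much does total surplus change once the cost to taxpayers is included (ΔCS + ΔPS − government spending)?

Pre-subsidy: 739 - P = -86 + 4.5P gives P* = 150, x* = 589.
With the subsidy, sellers receive Ps = Pb + 22 for each unit, where Pb is the price buyers pay.
Supply in terms of Pb becomes xs = -86 + 4.5(Pb + 22) = 13 + 4.5Pb. Setting this equal to demand: 739 - Pb = 13 + 4.5Pb, so Pb = 132.
Sellers receive Ps = 132 + 22 = 154; x' = 739 − 1·132 = 607.
ΔCS = ½(589 + 607)(150 − 132) = 10764; ΔPS = ½(589 + 607)(154 − 150) = 2392.
Government spending = 22 × 607 = 13354.
Net change = 10764 + 2392 − 13354 = -198. The loss equals the DWL triangle ½·22·18.

Net change in total surplus = -€198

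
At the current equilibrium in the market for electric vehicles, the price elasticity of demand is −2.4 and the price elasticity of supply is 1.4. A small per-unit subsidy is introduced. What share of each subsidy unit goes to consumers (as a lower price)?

For a small subsidy around the equilibrium, the benefit split depends on the relative slopes, which at a point are proportional to the elasticities.
Buyer share = εs/(εs + |εd|) = 1.4/(1.4 + 2.4) = 7/19; seller share = |εd|/(εs + |εd|) = 12/19.

Consumer share = 7/19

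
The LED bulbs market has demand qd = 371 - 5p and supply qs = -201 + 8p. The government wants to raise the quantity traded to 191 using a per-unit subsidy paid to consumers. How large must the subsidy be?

At q = 191, invert demand for the buyer price: pb = (371 − 191)/5 = 36; invert supply for the seller price: ps = (191 − (-201))/8 = 49.
The subsidy must fill the gap: s = ps − pb = 49 − 36 = 13.

Required subsidy s = 13 per unit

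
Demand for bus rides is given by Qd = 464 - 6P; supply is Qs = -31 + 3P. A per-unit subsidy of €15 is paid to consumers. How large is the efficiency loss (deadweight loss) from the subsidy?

Pre-subsidy: 464 - 6P = -31 + 3P gives P* = 55, Q* = 134.
With the rebate, buyers effectively pay Pb = Ps − 15, where Ps is the price sellers receive.
Demand in terms of Ps becomes Qd = 464 − 6(Ps − 15) = 554 - 6Ps. Setting this equal to supply: 554 - 6Ps = -31 + 3Ps, so Ps = 65.
Buyers pay Pb = 65 − 15 = 50; Q' = -31 + 3·65 = 164.
The subsidy expands output by 164 − 134 = 30 past the efficient level; on those units the gap between marginal cost and willingness to pay runs from 0 up to 15.
DWL = ½ × 15 × 30 = 225.

Deadweight loss = €225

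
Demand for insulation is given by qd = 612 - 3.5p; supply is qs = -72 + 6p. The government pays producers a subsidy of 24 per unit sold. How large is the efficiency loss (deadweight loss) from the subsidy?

Pre-subsidy: 612 - 3.5p = -72 + 6p gives p* = 72, q* = 360.
With the subsidy, sellers receive ps = pb + 24 for each unit, where pb is the price buyers pay.
Supply in terms of pb becomes qs = -72 + 6(pb + 24) = 72 + 6pb. Setting this equal to demand: 612 - 3.5pb = 72 + 6pb, so pb = 1080/19.
Sellers receive ps = 1080/19 + 24 = 1536/19; q' = 612 − 3.5·(1080/19) = 7848/19.
The subsidy expands output by 7848/19 − 360 = 1008/19 past the efficient level; on those units the gap between marginal cost and willingness to pay runs from 0 up to 24.
DWL = ½ × 24 × 1008/19 = 12096/19.

Deadweight loss = 12096/19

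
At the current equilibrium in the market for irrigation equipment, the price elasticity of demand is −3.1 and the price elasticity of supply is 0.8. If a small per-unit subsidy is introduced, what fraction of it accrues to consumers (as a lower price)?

For a small subsidy around the equilibrium, the benefit split depends on the relative slopes, which at a point are proportional to the elasticities.
Buyer share = εs/(εs + |εd|) = 0.8/(0.8 + 3.1) = 8/39; seller share = |εd|/(εs + |εd|) = 31/39.

Consumer share = 8/39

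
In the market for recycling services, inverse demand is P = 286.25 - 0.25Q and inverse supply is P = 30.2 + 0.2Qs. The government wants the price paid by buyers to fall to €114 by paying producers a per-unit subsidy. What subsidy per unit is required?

At a buyer price of 114, quantity demanded is 1145 − 4·114 = 689.
Sellers supply 689 only when they receive Ps = 30.2 + 0.2·689 = 168.
s = Ps − Pb = 168 − 114 = 54.

Required subsidy s = €54 per unit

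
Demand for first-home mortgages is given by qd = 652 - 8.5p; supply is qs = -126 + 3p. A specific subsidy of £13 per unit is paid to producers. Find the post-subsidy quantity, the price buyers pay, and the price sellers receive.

q' = 2433/23; buyers pay 1478/23; sellers receive 1777/23

Pre-subsidy: 652 - 8.5p = -126 + 3p gives p* = 1556/23, q* = 1770/23.
With the subsidy, sellers receive ps = pb + 13 for each unit, where pb is the price buyers pay.
Supply in terms of pb becomes qs = -126 + 3(pb + 13) = -87 + 3pb. Setting this equal to demand: 652 - 8.5pb = -87 + 3pb, so pb = 1478/23.
Sellers receive ps = 1478/23 + 13 = 1777/23; q' = 652 − 8.5·(1478/23) = 2433/23.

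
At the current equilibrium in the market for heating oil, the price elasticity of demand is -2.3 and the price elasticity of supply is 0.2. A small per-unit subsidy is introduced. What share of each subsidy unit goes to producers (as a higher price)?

For a small subsidy around the equilibrium, the benefit split depends on the relative slopes, which at a point are proportional to the elasticities.
Buyer share = εs/(εs + |εd|) = 0.2/(0.2 + 2.3) = 0.08; seller share = |εd|/(εs + |εd|) = 0.92.
So producers capture 0.92 of the subsidy.

Producer share = 0.92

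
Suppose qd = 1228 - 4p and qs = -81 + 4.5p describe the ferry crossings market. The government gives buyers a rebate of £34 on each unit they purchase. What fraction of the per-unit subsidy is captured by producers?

Producer share = 8/17

Pre-subsidy: 1228 - 4p = -81 + 4.5p gives p* = 154, q* = 612.
With the rebate, buyers effectively pay pb = ps − 34, where ps is the price sellers receive.
Demand in terms of ps becomes qd = 1228 − 4(ps − 34) = 1364 - 4ps. Setting this equal to supply: 1364 - 4ps = -81 + 4.5ps, so ps = 170.
Buyers pay pb = 170 − 34 = 136; q' = -81 + 4.5·170 = 684.
Buyers' price falls by p* − pb = 154 − 136 = 18; sellers' price rises by ps − p* = 170 − 154 = 16.
So producers capture 16/34 = 8/17 of each unit of subsidy.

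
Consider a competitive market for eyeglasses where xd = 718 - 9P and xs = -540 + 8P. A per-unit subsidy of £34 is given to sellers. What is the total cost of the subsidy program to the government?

Government cost = £6664

Pre-subsidy: 718 - 9P = -540 + 8P gives P* = 74, x* = 52.
With the subsidy, sellers receive Ps = Pb + 34 for each unit, where Pb is the price buyers pay.
Supply in terms of Pb becomes xs = -540 + 8(Pb + 34) = -268 + 8Pb. Setting this equal to demand: 718 - 9Pb = -268 + 8Pb, so Pb = 58.
Sellers receive Ps = 58 + 34 = 92; x' = 718 − 9·58 = 196.
Government outlay = subsidy × quantity = 34 × 196 = 6664.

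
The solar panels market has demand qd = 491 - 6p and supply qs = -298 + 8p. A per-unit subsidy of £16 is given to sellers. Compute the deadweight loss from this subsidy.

Pre-subsidy: 491 - 6p = -298 + 8p gives p* = 789/14, q* = 1070/7.
With the subsidy, sellers receive ps = pb + 16 for each unit, where pb is the price buyers pay.
Supply in terms of pb becomes qs = -298 + 8(pb + 16) = -170 + 8pb. Setting this equal to demand: 491 - 6pb = -170 + 8pb, so pb = 661/14.
Sellers receive ps = 661/14 + 16 = 885/14; q' = 491 − 6·(661/14) = 1454/7.
The subsidy expands output by 1454/7 − 1070/7 = 384/7 past the efficient level; on those units the gap between marginal cost and willingness to pay runs from 0 up to 16.
DWL = ½ × 16 × 384/7 = 3072/7.

Deadweight loss = 3072/7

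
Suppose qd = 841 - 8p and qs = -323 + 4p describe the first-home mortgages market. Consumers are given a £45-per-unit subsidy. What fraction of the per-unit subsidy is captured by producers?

Producer share = 2/3

Pre-subsidy: 841 - 8p = -323 + 4p gives p* = 97, q* = 65.
With the rebate, buyers effectively pay pb = ps − 45, where ps is the price sellers receive.
Demand in terms of ps becomes qd = 841 − 8(ps − 45) = 1201 - 8ps. Setting this equal to supply: 1201 - 8ps = -323 + 4ps, so ps = 127.
Buyers pay pb = 127 − 45 = 82; q' = -323 + 4·127 = 185.
Buyers' price falls by p* − pb = 97 − 82 = 15; sellers' price rises by ps − p* = 127 − 97 = 30.
So producers capture 30/45 = 2/3 of each unit of subsidy.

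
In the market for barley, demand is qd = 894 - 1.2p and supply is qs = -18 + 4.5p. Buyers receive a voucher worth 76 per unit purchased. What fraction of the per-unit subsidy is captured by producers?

Pre-subsidy: 894 - 1.2p = -18 + 4.5p gives p* = 160, q* = 702.
With the rebate, buyers effectively pay pb = ps − 76, where ps is the price sellers receive.
Demand in terms of ps becomes qd = 894 − 1.2(ps − 76) = 985.2 - 1.2ps. Setting this equal to supply: 985.2 - 1.2ps = -18 + 4.5ps, so ps = 176.
Buyers pay pb = 176 − 76 = 100; q' = -18 + 4.5·176 = 774.
Buyers' price falls by p* − pb = 160 − 100 = 60; sellers' price rises by ps − p* = 176 − 160 = 16.
So producers capture 16/76 = 4/19 of each unit of subsidy.

Producer share = 4/19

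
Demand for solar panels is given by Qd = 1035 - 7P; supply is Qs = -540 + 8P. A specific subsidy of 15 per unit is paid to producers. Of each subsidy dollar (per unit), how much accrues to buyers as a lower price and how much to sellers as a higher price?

Buyers gain 8 per unit; sellers gain 7 per unit

Pre-subsidy: 1035 - 7P = -540 + 8P gives P* = 105, Q* = 300.
With the subsidy, sellers receive Ps = Pb + 15 for each unit, where Pb is the price buyers pay.
Supply in terms of Pb becomes Qs = -540 + 8(Pb + 15) = -420 + 8Pb. Setting this equal to demand: 1035 - 7Pb = -420 + 8Pb, so Pb = 97.
Sellers receive Ps = 97 + 15 = 112; Q' = 1035 − 7·97 = 356.
Buyers' price falls by P* − Pb = 105 − 97 = 8; sellers' price rises by Ps − P* = 112 − 105 = 7.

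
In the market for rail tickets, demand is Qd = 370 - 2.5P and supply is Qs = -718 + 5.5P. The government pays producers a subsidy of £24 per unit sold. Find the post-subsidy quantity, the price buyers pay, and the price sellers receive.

Pre-subsidy: 370 - 2.5P = -718 + 5.5P gives P* = 136, Q* = 30.
With the subsidy, sellers receive Ps = Pb + 24 for each unit, where Pb is the price buyers pay.
Supply in terms of Pb becomes Qs = -718 + 5.5(Pb + 24) = -586 + 5.5Pb. Setting this equal to demand: 370 - 2.5Pb = -586 + 5.5Pb, so Pb = 119.5.
Sellers receive Ps = 119.5 + 24 = 143.5; Q' = 370 − 2.5·119.5 = 71.25.

Q' = 71.25; buyers pay £119.5; sellers receive £143.5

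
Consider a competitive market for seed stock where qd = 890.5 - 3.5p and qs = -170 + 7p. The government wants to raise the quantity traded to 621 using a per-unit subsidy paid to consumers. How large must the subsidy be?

At q = 621, invert demand for the buyer price: pb = (890.5 − 621)/3.5 = 77; invert supply for the seller price: ps = (621 − (-170))/7 = 113.
The subsidy must fill the gap: s = ps − pb = 113 − 77 = 36.

Required subsidy s = 36 per unit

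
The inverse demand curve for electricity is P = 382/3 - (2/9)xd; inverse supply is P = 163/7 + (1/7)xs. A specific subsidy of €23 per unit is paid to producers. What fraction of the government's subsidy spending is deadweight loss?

Pre-subsidy: 382/3 - (2/9)x = 163/7 + (1/7)x gives x* = 285 and P* = 64.
With the subsidy, sellers receive Ps = Pb + 23 for each unit, where Pb is the price buyers pay.
On the curves, Pb = 382/3 - (2/9)x and Ps = 163/7 + (1/7)x; the wedge Ps − Pb = 23 gives 163/7 + (1/7)x − (382/3 - (2/9)x) = 23, so x' = 348.
Then Pb = 382/3 − (2/9)·348 = 50 and Ps = 163/7 + (1/7)·348 = 73.
ΔCS = ½(285 + 348)(64 − 50) = 4431; ΔPS = ½(285 + 348)(73 − 64) = 2848.5.
Government spending = 23 × 348 = 8004.
DWL = ½ × 23 × (348 − 285) = 724.5; fraction = 724.5 / 8004 = 21/232.

DWL / government spending = 21/232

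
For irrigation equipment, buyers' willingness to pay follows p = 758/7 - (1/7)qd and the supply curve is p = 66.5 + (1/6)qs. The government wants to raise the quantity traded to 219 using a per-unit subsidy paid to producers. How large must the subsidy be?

Required subsidy s = 26 per unit

At q = 219, from the demand curve buyers pay pb = 758/7 − (1/7)·219 = 77; from the supply curve sellers need ps = 66.5 + (1/6)·219 = 103.
The subsidy must fill the gap: s = ps − pb = 103 − 77 = 26.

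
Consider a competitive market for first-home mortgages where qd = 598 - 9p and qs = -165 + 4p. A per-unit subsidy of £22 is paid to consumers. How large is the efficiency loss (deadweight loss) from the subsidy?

Pre-subsidy: 598 - 9p = -165 + 4p gives p* = 763/13, q* = 907/13.
With the rebate, buyers effectively pay pb = ps − 22, where ps is the price sellers receive.
Demand in terms of ps becomes qd = 598 − 9(ps − 22) = 796 - 9ps. Setting this equal to supply: 796 - 9ps = -165 + 4ps, so ps = 961/13.
Buyers pay pb = 961/13 − 22 = 675/13; q' = -165 + 4·(961/13) = 1699/13.
The subsidy expands output by 1699/13 − 907/13 = 792/13 past the efficient level; on those units the gap between marginal cost and willingness to pay runs from 0 up to 22.
DWL = ½ × 22 × 792/13 = 8712/13.

Deadweight loss = 8712/13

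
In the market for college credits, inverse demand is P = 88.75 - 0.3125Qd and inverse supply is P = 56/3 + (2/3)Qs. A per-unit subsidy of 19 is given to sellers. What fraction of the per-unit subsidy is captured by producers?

Pre-subsidy: 88.75 - 0.3125Q = 56/3 + (2/3)Q gives Q* = 3364/47 and P* = 3120/47.
With the subsidy, sellers receive Ps = Pb + 19 for each unit, where Pb is the price buyers pay.
On the curves, Pb = 88.75 - 0.3125Q and Ps = 56/3 + (2/3)Q; the wedge Ps − Pb = 19 gives 56/3 + (2/3)Q − (88.75 - 0.3125Q) = 19, so Q' = 4276/47.
Then Pb = 88.75 − 0.3125·(4276/47) = 2835/47 and Ps = 56/3 + (2/3)·(4276/47) = 3728/47.
Buyers' price falls by P* − Pb = 3120/47 − 2835/47 = 285/47; sellers' price rises by Ps − P* = 3728/47 − 3120/47 = 608/47.
So producers capture (608/47)/19 = 32/47 of each unit of subsidy.

Producer share = 32/47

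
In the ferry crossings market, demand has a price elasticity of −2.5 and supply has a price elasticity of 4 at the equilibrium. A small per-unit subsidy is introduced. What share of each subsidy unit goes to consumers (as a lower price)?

For a small subsidy around the equilibrium, the benefit split depends on the relative slopes, which at a point are proportional to the elasticities.
Buyer share = εs/(εs + |εd|) = 4/(4 + 2.5) = 8/13; seller share = |εd|/(εs + |εd|) = 5/13.

Consumer share = 8/13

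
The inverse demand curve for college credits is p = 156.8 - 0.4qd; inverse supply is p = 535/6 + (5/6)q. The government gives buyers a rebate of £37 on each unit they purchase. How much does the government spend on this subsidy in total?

Pre-subsidy: 156.8 - 0.4q = 535/6 + (5/6)q gives q* = 2029/37 and p* = 4990/37.
With the rebate, buyers effectively pay pb = ps − 37, where ps is the price sellers receive.
On the curves, pb = 156.8 - 0.4q and ps = 535/6 + (5/6)q; the wedge ps − pb = 37 gives 535/6 + (5/6)q − (156.8 - 0.4q) = 37, so q' = 3139/37.
Then pb = 156.8 − 0.4·(3139/37) = 4546/37 and ps = 535/6 + (5/6)·(3139/37) = 5915/37.
Government outlay = subsidy × quantity = 37 × 3139/37 = 3139.

Government cost = £3139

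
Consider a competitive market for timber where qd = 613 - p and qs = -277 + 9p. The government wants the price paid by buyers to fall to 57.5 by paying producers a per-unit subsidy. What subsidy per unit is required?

At a buyer price of 57.5, quantity demanded is 613 − 1·57.5 = 555.5.
Sellers supply 555.5 only when they receive ps with -277 + 9·ps = 555.5, i.e. ps = 92.5.
s = ps − pb = 92.5 − 57.5 = 35.

Required subsidy s = 35 per unit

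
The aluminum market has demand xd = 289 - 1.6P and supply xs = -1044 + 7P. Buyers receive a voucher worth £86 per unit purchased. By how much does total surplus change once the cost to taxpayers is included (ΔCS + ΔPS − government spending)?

Pre-subsidy: 289 - 1.6P = -1044 + 7P gives P* = 155, x* = 41.
With the rebate, buyers effectively pay Pb = Ps − 86, where Ps is the price sellers receive.
Demand in terms of Ps becomes xd = 289 − 1.6(Ps − 86) = 426.6 - 1.6Ps. Setting this equal to supply: 426.6 - 1.6Ps = -1044 + 7Ps, so Ps = 171.
Buyers pay Pb = 171 − 86 = 85; x' = -1044 + 7·171 = 153.
ΔCS = ½(41 + 153)(155 − 85) = 6790; ΔPS = ½(41 + 153)(171 − 155) = 1552.
Government spending = 86 × 153 = 13158.
Net change = 6790 + 1552 − 13158 = -4816. The loss equals the DWL triangle ½·86·112.

Net change in total surplus = -£4816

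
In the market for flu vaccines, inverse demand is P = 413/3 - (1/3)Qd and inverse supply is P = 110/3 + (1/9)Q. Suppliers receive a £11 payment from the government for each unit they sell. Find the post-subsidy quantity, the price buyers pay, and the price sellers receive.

Q' = 252; buyers pay 161/3; sellers receive 194/3

Pre-subsidy: 413/3 - (1/3)Q = 110/3 + (1/9)Q gives Q* = 227.25 and P* = 743/12.
With the subsidy, sellers receive Ps = Pb + 11 for each unit, where Pb is the price buyers pay.
On the curves, Pb = 413/3 - (1/3)Q and Ps = 110/3 + (1/9)Q; the wedge Ps − Pb = 11 gives 110/3 + (1/9)Q − (413/3 - (1/3)Q) = 11, so Q' = 252.
Then Pb = 413/3 − (1/3)·252 = 161/3 and Ps = 110/3 + (1/9)·252 = 194/3.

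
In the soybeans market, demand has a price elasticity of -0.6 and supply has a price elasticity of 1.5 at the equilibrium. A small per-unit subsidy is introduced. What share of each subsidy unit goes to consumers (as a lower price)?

Consumer share = 5/7

For a small subsidy around the equilibrium, the benefit split depends on the relative slopes, which at a point are proportional to the elasticities.
Buyer share = εs/(εs + |εd|) = 1.5/(1.5 + 0.6) = 5/7; seller share = |εd|/(εs + |εd|) = 2/7.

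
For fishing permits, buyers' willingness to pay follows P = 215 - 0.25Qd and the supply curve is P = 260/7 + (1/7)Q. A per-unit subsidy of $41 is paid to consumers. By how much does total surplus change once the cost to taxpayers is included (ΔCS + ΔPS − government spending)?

Net change in total surplus = -23534/11

Pre-subsidy: 215 - 0.25Q = 260/7 + (1/7)Q gives Q* = 4980/11 and P* = 1120/11.
With the rebate, buyers effectively pay Pb = Ps − 41, where Ps is the price sellers receive.
On the curves, Pb = 215 - 0.25Q and Ps = 260/7 + (1/7)Q; the wedge Ps − Pb = 41 gives 260/7 + (1/7)Q − (215 - 0.25Q) = 41, so Q' = 6128/11.
Then Pb = 215 − 0.25·(6128/11) = 833/11 and Ps = 260/7 + (1/7)·(6128/11) = 1284/11.
ΔCS = ½(4980/11 + 6128/11)(1120/11 − 833/11) = 1593998/121; ΔPS = ½(4980/11 + 6128/11)(1284/11 − 1120/11) = 910856/121.
Government spending = 41 × 6128/11 = 251248/11.
Net change = 1593998/121 + 910856/121 − 251248/11 = -23534/11. The loss equals the DWL triangle ½·41·1148/11.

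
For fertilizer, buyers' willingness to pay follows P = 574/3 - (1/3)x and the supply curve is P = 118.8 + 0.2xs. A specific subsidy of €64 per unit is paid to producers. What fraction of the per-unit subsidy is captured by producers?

Pre-subsidy: 574/3 - (1/3)x = 118.8 + 0.2x gives x* = 136 and P* = 146.
With the subsidy, sellers receive Ps = Pb + 64 for each unit, where Pb is the price buyers pay.
On the curves, Pb = 574/3 - (1/3)x and Ps = 118.8 + 0.2x; the wedge Ps − Pb = 64 gives 118.8 + 0.2x − (574/3 - (1/3)x) = 64, so x' = 256.
Then Pb = 574/3 − (1/3)·256 = 106 and Ps = 118.8 + 0.2·256 = 170.
Buyers' price falls by P* − Pb = 146 − 106 = 40; sellers' price rises by Ps − P* = 170 − 146 = 24.
So producers capture 24/64 = 0.375 of each unit of subsidy.

Producer share = 0.375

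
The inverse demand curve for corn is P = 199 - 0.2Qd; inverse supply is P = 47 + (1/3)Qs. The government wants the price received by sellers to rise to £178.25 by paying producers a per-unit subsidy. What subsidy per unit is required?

Required subsidy s = £58 per unit

At a seller price of 178.25, quantity supplied is -141 + 3·178.25 = 393.75.
Buyers absorb 393.75 only when they pay Pb = 199 − 0.2·393.75 = 120.25.
s = Ps − Pb = 178.25 − 120.25 = 58.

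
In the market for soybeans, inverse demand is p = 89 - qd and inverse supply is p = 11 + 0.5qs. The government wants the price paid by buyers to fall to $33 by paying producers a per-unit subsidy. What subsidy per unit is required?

At a buyer price of 33, quantity demanded is 89 − 1·33 = 56.
Sellers supply 56 only when they receive ps = 11 + 0.5·56 = 39.
s = ps − pb = 39 − 33 = 6.

Required subsidy s = $6 per unit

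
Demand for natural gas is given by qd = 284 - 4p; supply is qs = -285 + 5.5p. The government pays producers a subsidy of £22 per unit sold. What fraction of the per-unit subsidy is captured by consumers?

Pre-subsidy: 284 - 4p = -285 + 5.5p gives p* = 1138/19, q* = 844/19.
With the subsidy, sellers receive ps = pb + 22 for each unit, where pb is the price buyers pay.
Supply in terms of pb becomes qs = -285 + 5.5(pb + 22) = -164 + 5.5pb. Setting this equal to demand: 284 - 4pb = -164 + 5.5pb, so pb = 896/19.
Sellers receive ps = 896/19 + 22 = 1314/19; q' = 284 − 4·(896/19) = 1812/19.
Buyers' price falls by p* − pb = 1138/19 − 896/19 = 242/19; sellers' price rises by ps − p* = 1314/19 − 1138/19 = 176/19.
So consumers capture (242/19)/22 = 11/19 of each unit of subsidy.

Consumer share = 11/19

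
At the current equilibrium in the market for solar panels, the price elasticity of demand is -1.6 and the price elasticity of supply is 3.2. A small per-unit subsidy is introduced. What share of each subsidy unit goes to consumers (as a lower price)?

Consumer share = 2/3

For a small subsidy around the equilibrium, the benefit split depends on the relative slopes, which at a point are proportional to the elasticities.
Buyer share = εs/(εs + |εd|) = 3.2/(3.2 + 1.6) = 2/3; seller share = |εd|/(εs + |εd|) = 1/3.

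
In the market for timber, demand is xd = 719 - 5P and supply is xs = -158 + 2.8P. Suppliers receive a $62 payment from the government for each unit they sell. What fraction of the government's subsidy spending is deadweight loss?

DWL / government spending = 1085/5228

Pre-subsidy: 719 - 5P = -158 + 2.8P gives P* = 4385/39, x* = 6116/39.
With the subsidy, sellers receive Ps = Pb + 62 for each unit, where Pb is the price buyers pay.
Supply in terms of Pb becomes xs = -158 + 2.8(Pb + 62) = 15.6 + 2.8Pb. Setting this equal to demand: 719 - 5Pb = 15.6 + 2.8Pb, so Pb = 3517/39.
Sellers receive Ps = 3517/39 + 62 = 5935/39; x' = 719 − 5·(3517/39) = 10456/39.
ΔCS = ½(6116/39 + 10456/39)(4385/39 − 3517/39) = 2397416/507; ΔPS = ½(6116/39 + 10456/39)(5935/39 − 4385/39) = 4281100/507.
Government spending = 62 × 10456/39 = 648272/39.
DWL = ½ × 62 × (10456/39 − 6116/39) = 134540/39; fraction = (134540/39) / (648272/39) = 1085/5228.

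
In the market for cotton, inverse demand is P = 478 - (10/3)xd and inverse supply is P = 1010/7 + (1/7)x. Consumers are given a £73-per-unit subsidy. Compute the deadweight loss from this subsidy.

Deadweight loss = £766.5

Pre-subsidy: 478 - (10/3)x = 1010/7 + (1/7)x gives x* = 96 and P* = 158.
With the rebate, buyers effectively pay Pb = Ps − 73, where Ps is the price sellers receive.
On the curves, Pb = 478 - (10/3)x and Ps = 1010/7 + (1/7)x; the wedge Ps − Pb = 73 gives 1010/7 + (1/7)x − (478 - (10/3)x) = 73, so x' = 117.
Then Pb = 478 − (10/3)·117 = 88 and Ps = 1010/7 + (1/7)·117 = 161.
The subsidy expands output by 117 − 96 = 21 past the efficient level; on those units the gap between marginal cost and willingness to pay runs from 0 up to 73.
DWL = ½ × 73 × 21 = 766.5.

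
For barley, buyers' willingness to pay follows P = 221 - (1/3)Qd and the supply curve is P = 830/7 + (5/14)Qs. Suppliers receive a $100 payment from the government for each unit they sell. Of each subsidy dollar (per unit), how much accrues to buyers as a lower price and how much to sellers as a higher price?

Pre-subsidy: 221 - (1/3)Q = 830/7 + (5/14)Q gives Q* = 4302/29 and P* = 4975/29.
With the subsidy, sellers receive Ps = Pb + 100 for each unit, where Pb is the price buyers pay.
On the curves, Pb = 221 - (1/3)Q and Ps = 830/7 + (5/14)Q; the wedge Ps − Pb = 100 gives 830/7 + (5/14)Q − (221 - (1/3)Q) = 100, so Q' = 8502/29.
Then Pb = 221 − (1/3)·(8502/29) = 3575/29 and Ps = 830/7 + (5/14)·(8502/29) = 6475/29.
Buyers' price falls by P* − Pb = 4975/29 − 3575/29 = 1400/29; sellers' price rises by Ps − P* = 6475/29 − 4975/29 = 1500/29.

Buyers gain 1400/29 per unit; sellers gain 1500/29 per unit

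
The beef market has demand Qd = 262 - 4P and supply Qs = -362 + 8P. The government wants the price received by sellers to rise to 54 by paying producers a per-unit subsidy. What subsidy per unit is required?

Required subsidy s = 6 per unit

At a seller price of 54, quantity supplied is -362 + 8·54 = 70.
Buyers absorb 70 only when they pay Pb with 262 − 4·Pb = 70, i.e. Pb = 48.
s = Ps − Pb = 54 − 48 = 6.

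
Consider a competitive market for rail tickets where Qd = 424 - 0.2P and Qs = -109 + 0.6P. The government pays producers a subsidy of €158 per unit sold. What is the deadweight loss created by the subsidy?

Deadweight loss = €1872.3

Pre-subsidy: 424 - 0.2P = -109 + 0.6P gives P* = 666.25, Q* = 290.75.
With the subsidy, sellers receive Ps = Pb + 158 for each unit, where Pb is the price buyers pay.
Supply in terms of Pb becomes Qs = -109 + 0.6(Pb + 158) = -14.2 + 0.6Pb. Setting this equal to demand: 424 - 0.2Pb = -14.2 + 0.6Pb, so Pb = 547.75.
Sellers receive Ps = 547.75 + 158 = 705.75; Q' = 424 − 0.2·547.75 = 314.45.
The subsidy expands output by 314.45 − 290.75 = 23.7 past the efficient level; on those units the gap between marginal cost and willingness to pay runs from 0 up to 158.
DWL = ½ × 158 × 23.7 = 1872.3.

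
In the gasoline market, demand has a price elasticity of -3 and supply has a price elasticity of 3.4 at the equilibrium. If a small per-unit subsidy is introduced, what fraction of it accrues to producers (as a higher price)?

Producer share = 0.46875

For a small subsidy around the equilibrium, the benefit split depends on the relative slopes, which at a point are proportional to the elasticities.
Buyer share = εs/(εs + |εd|) = 3.4/(3.4 + 3) = 0.53125; seller share = |εd|/(εs + |εd|) = 0.46875.
So producers capture 0.46875 of the subsidy.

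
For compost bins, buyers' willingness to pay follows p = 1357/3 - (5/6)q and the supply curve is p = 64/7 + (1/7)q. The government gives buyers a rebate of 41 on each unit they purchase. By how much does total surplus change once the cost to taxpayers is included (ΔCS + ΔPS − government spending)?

Net change in total surplus = -861

Pre-subsidy: 1357/3 - (5/6)q = 64/7 + (1/7)q gives q* = 454 and p* = 74.
With the rebate, buyers effectively pay pb = ps − 41, where ps is the price sellers receive.
On the curves, pb = 1357/3 - (5/6)q and ps = 64/7 + (1/7)q; the wedge ps − pb = 41 gives 64/7 + (1/7)q − (1357/3 - (5/6)q) = 41, so q' = 496.
Then pb = 1357/3 − (5/6)·496 = 39 and ps = 64/7 + (1/7)·496 = 80.
ΔCS = ½(454 + 496)(74 − 39) = 16625; ΔPS = ½(454 + 496)(80 − 74) = 2850.
Government spending = 41 × 496 = 20336.
Net change = 16625 + 2850 − 20336 = -861. The loss equals the DWL triangle ½·41·42.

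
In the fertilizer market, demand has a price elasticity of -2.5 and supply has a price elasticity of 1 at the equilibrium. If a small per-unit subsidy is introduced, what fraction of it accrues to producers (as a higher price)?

Producer share = 5/7

For a small subsidy around the equilibrium, the benefit split depends on the relative slopes, which at a point are proportional to the elasticities.
Buyer share = εs/(εs + |εd|) = 1/(1 + 2.5) = 2/7; seller share = |εd|/(εs + |εd|) = 5/7.
So producers capture 5/7 of the subsidy.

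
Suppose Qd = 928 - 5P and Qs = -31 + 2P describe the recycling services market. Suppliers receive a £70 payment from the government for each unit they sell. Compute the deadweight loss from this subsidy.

Deadweight loss = £3500

Pre-subsidy: 928 - 5P = -31 + 2P gives P* = 137, Q* = 243.
With the subsidy, sellers receive Ps = Pb + 70 for each unit, where Pb is the price buyers pay.
Supply in terms of Pb becomes Qs = -31 + 2(Pb + 70) = 109 + 2Pb. Setting this equal to demand: 928 - 5Pb = 109 + 2Pb, so Pb = 117.
Sellers receive Ps = 117 + 70 = 187; Q' = 928 − 5·117 = 343.
The subsidy expands output by 343 − 243 = 100 past the efficient level; on those units the gap between marginal cost and willingness to pay runs from 0 up to 70.
DWL = ½ × 70 × 100 = 3500.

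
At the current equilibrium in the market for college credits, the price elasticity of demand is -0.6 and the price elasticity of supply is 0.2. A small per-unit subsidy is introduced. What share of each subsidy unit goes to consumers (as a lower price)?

Consumer share = 0.25

For a small subsidy around the equilibrium, the benefit split depends on the relative slopes, which at a point are proportional to the elasticities.
Buyer share = εs/(εs + |εd|) = 0.2/(0.2 + 0.6) = 0.25; seller share = |εd|/(εs + |εd|) = 0.75.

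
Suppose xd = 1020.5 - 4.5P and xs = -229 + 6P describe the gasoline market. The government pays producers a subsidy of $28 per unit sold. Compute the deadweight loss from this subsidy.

Pre-subsidy: 1020.5 - 4.5P = -229 + 6P gives P* = 119, x* = 485.
With the subsidy, sellers receive Ps = Pb + 28 for each unit, where Pb is the price buyers pay.
Supply in terms of Pb becomes xs = -229 + 6(Pb + 28) = -61 + 6Pb. Setting this equal to demand: 1020.5 - 4.5Pb = -61 + 6Pb, so Pb = 103.
Sellers receive Ps = 103 + 28 = 131; x' = 1020.5 − 4.5·103 = 557.
The subsidy expands output by 557 − 485 = 72 past the efficient level; on those units the gap between marginal cost and willingness to pay runs from 0 up to 28.
DWL = ½ × 28 × 72 = 1008.

Deadweight loss = $1008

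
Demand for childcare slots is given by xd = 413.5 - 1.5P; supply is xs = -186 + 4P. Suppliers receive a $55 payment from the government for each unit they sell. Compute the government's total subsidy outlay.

Government cost = $17050

Pre-subsidy: 413.5 - 1.5P = -186 + 4P gives P* = 109, x* = 250.
With the subsidy, sellers receive Ps = Pb + 55 for each unit, where Pb is the price buyers pay.
Supply in terms of Pb becomes xs = -186 + 4(Pb + 55) = 34 + 4Pb. Setting this equal to demand: 413.5 - 1.5Pb = 34 + 4Pb, so Pb = 69.
Sellers receive Ps = 69 + 55 = 124; x' = 413.5 − 1.5·69 = 310.
Government outlay = subsidy × quantity = 55 × 310 = 17050.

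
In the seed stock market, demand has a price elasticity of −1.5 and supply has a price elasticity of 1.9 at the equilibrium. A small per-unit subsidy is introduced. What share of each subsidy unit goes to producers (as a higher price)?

For a small subsidy around the equilibrium, the benefit split depends on the relative slopes, which at a point are proportional to the elasticities.
Buyer share = εs/(εs + |εd|) = 1.9/(1.9 + 1.5) = 19/34; seller share = |εd|/(εs + |εd|) = 15/34.
So producers capture 15/34 of the subsidy.

Producer share = 15/34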